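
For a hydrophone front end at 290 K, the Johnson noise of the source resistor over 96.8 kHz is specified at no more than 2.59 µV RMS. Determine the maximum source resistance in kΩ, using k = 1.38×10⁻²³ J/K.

4.33 kΩ

Johnson–Nyquist: V_n = √(4kTRB) ⇒ R = V_n² / (4kTB)
4kTB = 4 × 1.38×10⁻²³ × 290 × 9.68×10⁴ = 1.55×10⁻¹⁵
R = (2.59×10⁻⁶)² / 1.55×10⁻¹⁵ = 4.33×10³ Ω = 4.33 kΩ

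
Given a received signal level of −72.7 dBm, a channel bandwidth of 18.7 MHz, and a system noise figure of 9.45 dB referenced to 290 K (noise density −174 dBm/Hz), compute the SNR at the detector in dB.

Noise floor: N = −174 + 10 log₁₀(B) + NF
10 log₁₀(1.87×10⁷) = 72.72 dB
N = −174 + 72.72 + 9.45 = −91.83 dBm
SNR = P_sig − N = −72.7 − (−91.83) = 19.13 dB → 19.1 dB

19.1 dB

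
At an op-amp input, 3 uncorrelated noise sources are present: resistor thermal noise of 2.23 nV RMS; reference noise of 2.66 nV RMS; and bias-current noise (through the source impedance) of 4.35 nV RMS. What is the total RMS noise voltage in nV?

Uncorrelated sources add in power (mean-square): V_tot = √(ΣV_i²)
V_tot = √[(2.23×10⁻⁹)² + (2.66×10⁻⁹)² + (4.35×10⁻⁹)²] = 5.57×10⁻⁹ V = 5.57 nV

5.57 nV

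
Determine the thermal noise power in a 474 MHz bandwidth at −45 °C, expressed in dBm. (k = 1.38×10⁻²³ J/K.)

−88.3 dBm

T = −45 °C + 273.15 = 228.15 K
P_n = kTB = 1.38×10⁻²³ × 228.15 × 4.74×10⁸ = 1.49×10⁻¹² W
In dBm: 10 log₁₀(1.49×10⁻¹² / 10⁻³) = −88.3 dBm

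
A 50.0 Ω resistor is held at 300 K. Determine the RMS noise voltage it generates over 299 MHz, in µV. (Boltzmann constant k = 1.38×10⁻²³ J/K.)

V_n = √(4kTRB)
4kTRB = 4 × 1.38×10⁻²³ × 300 × 5.00×10¹ × 2.99×10⁸ = 2.48×10⁻¹⁰ V²
V_n = √(2.48×10⁻¹⁰) = 1.57×10⁻⁵ V = 15.7 µV

15.7 µV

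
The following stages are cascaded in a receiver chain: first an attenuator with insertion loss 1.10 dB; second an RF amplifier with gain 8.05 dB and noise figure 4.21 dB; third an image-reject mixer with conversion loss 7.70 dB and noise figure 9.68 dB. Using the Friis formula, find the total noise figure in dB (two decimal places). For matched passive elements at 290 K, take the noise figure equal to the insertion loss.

Convert to linear (a loss of L dB is a gain of −L dB): F_i = 10^(NF_i/10), G_i = 10^(G_i,dB/10)
  Stage 1: F_1 = 10^(1.10/10) = 1.288, G_1 = 10^(−1.10/10) = 0.7762
  Stage 2: F_2 = 10^(4.21/10) = 2.636, G_2 = 10^(8.05/10) = 6.383
  Stage 3: F_3 = 10^(9.68/10) = 9.290, G_3 = 10^(−7.70/10) = 0.1698
Friis cascade:
  F = 1.288 + (2.636 − 1)/0.7762 + (9.290 − 1)/4.955 = 5.069
NF = 10 log₁₀(5.069) = 7.05 dB

7.05 dB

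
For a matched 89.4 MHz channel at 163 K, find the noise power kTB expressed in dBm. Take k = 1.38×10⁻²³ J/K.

−97.0 dBm

P_n = kTB = 1.38×10⁻²³ × 163 × 8.94×10⁷ = 2.01×10⁻¹³ W
In dBm: 10 log₁₀(2.01×10⁻¹³ / 10⁻³) = −97.0 dBm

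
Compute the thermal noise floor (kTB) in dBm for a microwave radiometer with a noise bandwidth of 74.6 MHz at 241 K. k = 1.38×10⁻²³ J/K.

−96.1 dBm

P_n = kTB = 1.38×10⁻²³ × 241 × 7.46×10⁷ = 2.48×10⁻¹³ W
In dBm: 10 log₁₀(2.48×10⁻¹³ / 10⁻³) = −96.1 dBm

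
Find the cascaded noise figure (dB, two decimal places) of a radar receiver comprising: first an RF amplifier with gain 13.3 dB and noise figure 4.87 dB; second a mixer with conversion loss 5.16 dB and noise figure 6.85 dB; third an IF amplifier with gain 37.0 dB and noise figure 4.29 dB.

Convert to linear (a loss of L dB is a gain of −L dB): F_i = 10^(NF_i/10), G_i = 10^(G_i,dB/10)
  Stage 1: F_1 = 10^(4.87/10) = 3.069, G_1 = 10^(13.3/10) = 21.38
  Stage 2: F_2 = 10^(6.85/10) = 4.842, G_2 = 10^(−5.16/10) = 0.3048
  Stage 3: F_3 = 10^(4.29/10) = 2.685, G_3 = 10^(37.0/10) = 5012
Friis cascade:
  F = 3.069 + (4.842 − 1)/21.38 + (2.685 − 1)/6.516 = 3.507
NF = 10 log₁₀(3.507) = 5.45 dB

5.45 dB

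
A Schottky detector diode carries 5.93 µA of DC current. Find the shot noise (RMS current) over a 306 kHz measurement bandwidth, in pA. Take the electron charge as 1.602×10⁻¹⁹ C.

I_n = √(2qI·B)
2qI·B = 2 × 1.602×10⁻¹⁹ × 5.93×10⁻⁶ × 3.06×10⁵ = 5.81×10⁻¹⁹ A²
I_n = √(5.81×10⁻¹⁹) = 7.62×10⁻¹⁰ A = 762 pA

762 pA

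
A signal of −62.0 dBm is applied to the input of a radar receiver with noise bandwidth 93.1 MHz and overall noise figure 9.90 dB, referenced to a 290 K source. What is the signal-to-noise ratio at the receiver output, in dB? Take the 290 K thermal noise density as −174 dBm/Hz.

Noise floor: N = −174 + 10 log₁₀(B) + NF
10 log₁₀(9.31×10⁷) = 79.69 dB
N = −174 + 79.69 + 9.90 = −84.41 dBm
SNR = P_sig − N = −62.0 − (−84.41) = 22.41 dB → 22.4 dB

22.4 dB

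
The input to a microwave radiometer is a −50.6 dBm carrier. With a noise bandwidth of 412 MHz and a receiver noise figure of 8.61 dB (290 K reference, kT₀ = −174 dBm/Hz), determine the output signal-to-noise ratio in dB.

28.6 dB

Noise floor: N = −174 + 10 log₁₀(B) + NF
10 log₁₀(4.12×10⁸) = 86.15 dB
N = −174 + 86.15 + 8.61 = −79.24 dBm
SNR = P_sig − N = −50.6 − (−79.24) = 28.64 dB → 28.6 dB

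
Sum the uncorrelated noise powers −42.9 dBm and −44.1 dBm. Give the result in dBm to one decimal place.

−40.4 dBm

Convert to linear, add, convert back:
P₁ = 5.13×10⁻⁸ W, P₂ = 3.89×10⁻⁸ W
P_tot = 9.02×10⁻⁸ W → 10 log₁₀(P_tot / 10⁻³) = −40.4 dBm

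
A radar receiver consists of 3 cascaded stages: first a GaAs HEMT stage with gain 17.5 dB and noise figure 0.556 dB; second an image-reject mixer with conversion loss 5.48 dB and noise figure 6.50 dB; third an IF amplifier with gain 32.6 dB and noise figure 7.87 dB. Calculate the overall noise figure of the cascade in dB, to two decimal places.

Convert to linear (a loss of L dB is a gain of −L dB): F_i = 10^(NF_i/10), G_i = 10^(G_i,dB/10)
  Stage 1: F_1 = 10^(0.556/10) = 1.137, G_1 = 10^(17.5/10) = 56.23
  Stage 2: F_2 = 10^(6.50/10) = 4.467, G_2 = 10^(−5.48/10) = 0.2831
  Stage 3: F_3 = 10^(7.87/10) = 6.124, G_3 = 10^(32.6/10) = 1820
Friis cascade:
  F = 1.137 + (4.467 − 1)/56.23 + (6.124 − 1)/15.92 = 1.520
NF = 10 log₁₀(1.520) = 1.82 dB

1.82 dB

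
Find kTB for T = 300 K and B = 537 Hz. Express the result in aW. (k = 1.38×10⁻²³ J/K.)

P_n = kTB = 1.38×10⁻²³ × 300 × 5.37×10² = 2.22×10⁻¹⁸ W = 2.22 aW

2.22 aW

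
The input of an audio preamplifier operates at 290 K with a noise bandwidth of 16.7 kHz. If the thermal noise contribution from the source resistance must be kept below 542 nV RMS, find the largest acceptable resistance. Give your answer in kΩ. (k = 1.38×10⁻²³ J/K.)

Johnson–Nyquist: V_n = √(4kTRB) ⇒ R = V_n² / (4kTB)
4kTB = 4 × 1.38×10⁻²³ × 290 × 1.67×10⁴ = 2.67×10⁻¹⁶
R = (5.42×10⁻⁷)² / 2.67×10⁻¹⁶ = 1.10×10³ Ω = 1.10 kΩ

1.10 kΩ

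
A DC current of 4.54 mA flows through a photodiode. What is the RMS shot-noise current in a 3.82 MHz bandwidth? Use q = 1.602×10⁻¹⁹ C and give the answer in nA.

74.5 nA

I_n = √(2qI·B)
2qI·B = 2 × 1.602×10⁻¹⁹ × 4.54×10⁻³ × 3.82×10⁶ = 5.56×10⁻¹⁵ A²
I_n = √(5.56×10⁻¹⁵) = 7.45×10⁻⁸ A = 74.5 nA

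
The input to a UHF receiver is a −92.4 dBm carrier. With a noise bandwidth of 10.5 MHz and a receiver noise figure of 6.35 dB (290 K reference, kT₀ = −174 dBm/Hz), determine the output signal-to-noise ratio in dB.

5.0 dB

Noise floor: N = −174 + 10 log₁₀(B) + NF
10 log₁₀(1.05×10⁷) = 70.21 dB
N = −174 + 70.21 + 6.35 = −97.44 dBm
SNR = P_sig − N = −92.4 − (−97.44) = 5.04 dB → 5.0 dB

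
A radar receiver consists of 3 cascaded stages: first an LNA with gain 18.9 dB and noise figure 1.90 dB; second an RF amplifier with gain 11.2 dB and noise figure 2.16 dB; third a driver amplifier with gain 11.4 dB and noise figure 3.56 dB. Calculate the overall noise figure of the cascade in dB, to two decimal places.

Convert to linear (a loss of L dB is a gain of −L dB): F_i = 10^(NF_i/10), G_i = 10^(G_i,dB/10)
  Stage 1: F_1 = 10^(1.90/10) = 1.549, G_1 = 10^(18.9/10) = 77.62
  Stage 2: F_2 = 10^(2.16/10) = 1.644, G_2 = 10^(11.2/10) = 13.18
  Stage 3: F_3 = 10^(3.56/10) = 2.270, G_3 = 10^(11.4/10) = 13.80
Friis cascade:
  F = 1.549 + (1.644 − 1)/77.62 + (2.270 − 1)/1023 = 1.558
NF = 10 log₁₀(1.558) = 1.93 dB

1.93 dB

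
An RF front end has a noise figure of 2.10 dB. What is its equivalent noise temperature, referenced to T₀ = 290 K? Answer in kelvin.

180 K

F = 10^(2.10/10) = 1.62181
T_e = (F − 1)·T₀ = (1.62181 − 1) × 290 = 180 K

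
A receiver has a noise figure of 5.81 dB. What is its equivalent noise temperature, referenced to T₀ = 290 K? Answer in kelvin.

815 K

F = 10^(5.81/10) = 3.81066
T_e = (F − 1)·T₀ = (3.81066 − 1) × 290 = 815 K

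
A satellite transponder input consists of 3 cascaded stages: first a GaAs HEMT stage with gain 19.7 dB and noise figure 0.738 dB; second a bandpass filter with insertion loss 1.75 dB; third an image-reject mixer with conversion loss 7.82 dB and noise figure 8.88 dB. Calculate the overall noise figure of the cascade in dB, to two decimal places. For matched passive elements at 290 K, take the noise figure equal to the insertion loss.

1.13 dB

Convert to linear (a loss of L dB is a gain of −L dB): F_i = 10^(NF_i/10), G_i = 10^(G_i,dB/10)
  Stage 1: F_1 = 10^(0.738/10) = 1.185, G_1 = 10^(19.7/10) = 93.33
  Stage 2: F_2 = 10^(1.75/10) = 1.496, G_2 = 10^(−1.75/10) = 0.6683
  Stage 3: F_3 = 10^(8.88/10) = 7.727, G_3 = 10^(−7.82/10) = 0.1652
Friis cascade:
  F = 1.185 + (1.496 − 1)/93.33 + (7.727 − 1)/62.37 = 1.298
NF = 10 log₁₀(1.298) = 1.13 dB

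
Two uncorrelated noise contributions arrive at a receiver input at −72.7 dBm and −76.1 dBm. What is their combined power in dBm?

Convert to linear, add, convert back:
P₁ = 5.37×10⁻¹¹ W, P₂ = 2.45×10⁻¹¹ W
P_tot = 7.83×10⁻¹¹ W → 10 log₁₀(P_tot / 10⁻³) = −71.1 dBm

−71.1 dBm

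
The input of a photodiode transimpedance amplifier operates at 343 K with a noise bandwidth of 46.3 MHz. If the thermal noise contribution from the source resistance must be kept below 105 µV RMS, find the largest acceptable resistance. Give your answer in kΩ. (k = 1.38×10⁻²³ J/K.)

Johnson–Nyquist: V_n = √(4kTRB) ⇒ R = V_n² / (4kTB)
4kTB = 4 × 1.38×10⁻²³ × 343 × 4.63×10⁷ = 8.77×10⁻¹³
R = (1.05×10⁻⁴)² / 8.77×10⁻¹³ = 1.26×10⁴ Ω = 12.6 kΩ

12.6 kΩ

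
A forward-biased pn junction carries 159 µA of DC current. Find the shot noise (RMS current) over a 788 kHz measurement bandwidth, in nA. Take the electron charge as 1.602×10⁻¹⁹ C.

I_n = √(2qI·B)
2qI·B = 2 × 1.602×10⁻¹⁹ × 1.59×10⁻⁴ × 7.88×10⁵ = 4.01×10⁻¹⁷ A²
I_n = √(4.01×10⁻¹⁷) = 6.34×10⁻⁹ A = 6.34 nA

6.34 nA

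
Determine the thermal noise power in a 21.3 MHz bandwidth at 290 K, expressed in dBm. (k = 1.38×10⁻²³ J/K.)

P_n = kTB = 1.38×10⁻²³ × 290 × 2.13×10⁷ = 8.52×10⁻¹⁴ W
In dBm: 10 log₁₀(8.52×10⁻¹⁴ / 10⁻³) = −100.7 dBm

−100.7 dBm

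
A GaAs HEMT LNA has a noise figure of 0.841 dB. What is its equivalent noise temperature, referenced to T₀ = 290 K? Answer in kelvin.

F = 10^(0.841/10) = 1.21367
T_e = (F − 1)·T₀ = (1.21367 − 1) × 290 = 62.0 K

62.0 K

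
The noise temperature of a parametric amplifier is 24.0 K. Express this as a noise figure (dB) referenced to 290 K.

0.345 dB

F = 1 + T_e/T₀ = 1 + 24.0/290 = 1.08276
NF = 10 log₁₀(1.08276) = 0.345 dB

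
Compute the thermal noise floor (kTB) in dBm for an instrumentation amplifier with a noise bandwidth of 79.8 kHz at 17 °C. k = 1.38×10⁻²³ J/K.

T = 17 °C + 273.15 = 290.15 K
P_n = kTB = 1.38×10⁻²³ × 290.15 × 7.98×10⁴ = 3.20×10⁻¹⁶ W
In dBm: 10 log₁₀(3.20×10⁻¹⁶ / 10⁻³) = −125.0 dBm

−125.0 dBm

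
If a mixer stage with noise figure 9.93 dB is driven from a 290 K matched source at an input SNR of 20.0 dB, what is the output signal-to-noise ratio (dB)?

By definition F = SNR_in/SNR_out, so in dB: SNR_out = SNR_in − NF
SNR_out = 20.0 − 9.93 = 10.07 dB

10.07 dB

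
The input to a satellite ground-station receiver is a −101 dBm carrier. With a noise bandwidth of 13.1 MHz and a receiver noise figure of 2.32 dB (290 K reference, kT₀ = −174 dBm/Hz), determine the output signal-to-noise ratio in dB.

−0.5 dB

Noise floor: N = −174 + 10 log₁₀(B) + NF
10 log₁₀(1.31×10⁷) = 71.17 dB
N = −174 + 71.17 + 2.32 = −100.51 dBm
SNR = P_sig − N = −101 − (−100.51) = −0.49 dB → −0.5 dB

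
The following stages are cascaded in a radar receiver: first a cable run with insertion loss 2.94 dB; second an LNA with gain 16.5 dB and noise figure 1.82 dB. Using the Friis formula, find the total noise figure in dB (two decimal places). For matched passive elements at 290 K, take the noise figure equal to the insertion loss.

Convert to linear (a loss of L dB is a gain of −L dB): F_i = 10^(NF_i/10), G_i = 10^(G_i,dB/10)
  Stage 1: F_1 = 10^(2.94/10) = 1.968, G_1 = 10^(−2.94/10) = 0.5082
  Stage 2: F_2 = 10^(1.82/10) = 1.521, G_2 = 10^(16.5/10) = 44.67
Friis cascade:
  F = 1.968 + (1.521 − 1)/0.5082 = 2.992
NF = 10 log₁₀(2.992) = 4.76 dB

4.76 dB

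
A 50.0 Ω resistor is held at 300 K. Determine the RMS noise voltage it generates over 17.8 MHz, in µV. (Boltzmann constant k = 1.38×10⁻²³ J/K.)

3.84 µV

V_n = √(4kTRB)
4kTRB = 4 × 1.38×10⁻²³ × 300 × 5.00×10¹ × 1.78×10⁷ = 1.47×10⁻¹¹ V²
V_n = √(1.47×10⁻¹¹) = 3.84×10⁻⁶ V = 3.84 µV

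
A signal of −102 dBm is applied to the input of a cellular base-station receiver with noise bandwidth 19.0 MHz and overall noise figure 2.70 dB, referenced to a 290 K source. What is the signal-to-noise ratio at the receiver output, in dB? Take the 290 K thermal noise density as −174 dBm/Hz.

−3.5 dB

Noise floor: N = −174 + 10 log₁₀(B) + NF
10 log₁₀(1.90×10⁷) = 72.79 dB
N = −174 + 72.79 + 2.70 = −98.51 dBm
SNR = P_sig − N = −102 − (−98.51) = −3.49 dB → −3.5 dB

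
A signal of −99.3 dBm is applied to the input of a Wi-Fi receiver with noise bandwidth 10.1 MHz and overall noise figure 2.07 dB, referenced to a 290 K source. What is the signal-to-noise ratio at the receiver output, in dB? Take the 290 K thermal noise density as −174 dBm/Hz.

Noise floor: N = −174 + 10 log₁₀(B) + NF
10 log₁₀(1.01×10⁷) = 70.04 dB
N = −174 + 70.04 + 2.07 = −101.89 dBm
SNR = P_sig − N = −99.3 − (−101.89) = 2.59 dB → 2.6 dB

2.6 dB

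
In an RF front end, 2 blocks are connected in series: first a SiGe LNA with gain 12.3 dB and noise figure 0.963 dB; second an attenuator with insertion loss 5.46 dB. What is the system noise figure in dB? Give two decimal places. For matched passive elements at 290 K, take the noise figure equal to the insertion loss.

1.45 dB

Convert to linear (a loss of L dB is a gain of −L dB): F_i = 10^(NF_i/10), G_i = 10^(G_i,dB/10)
  Stage 1: F_1 = 10^(0.963/10) = 1.248, G_1 = 10^(12.3/10) = 16.98
  Stage 2: F_2 = 10^(5.46/10) = 3.516, G_2 = 10^(−5.46/10) = 0.2844
Friis cascade:
  F = 1.248 + (3.516 − 1)/16.98 = 1.396
NF = 10 log₁₀(1.396) = 1.45 dB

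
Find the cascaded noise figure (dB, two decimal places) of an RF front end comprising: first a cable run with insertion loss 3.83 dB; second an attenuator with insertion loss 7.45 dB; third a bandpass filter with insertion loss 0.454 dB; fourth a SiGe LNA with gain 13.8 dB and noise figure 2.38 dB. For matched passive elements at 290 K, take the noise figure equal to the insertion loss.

14.11 dB

Convert to linear (a loss of L dB is a gain of −L dB): F_i = 10^(NF_i/10), G_i = 10^(G_i,dB/10)
  Stage 1: F_1 = 10^(3.83/10) = 2.415, G_1 = 10^(−3.83/10) = 0.4140
  Stage 2: F_2 = 10^(7.45/10) = 5.559, G_2 = 10^(−7.45/10) = 0.1799
  Stage 3: F_3 = 10^(0.454/10) = 1.110, G_3 = 10^(−0.454/10) = 0.9007
  Stage 4: F_4 = 10^(2.38/10) = 1.730, G_4 = 10^(13.8/10) = 23.99
Friis cascade:
  F = 2.415 + (5.559 − 1)/0.4140 + (1.110 − 1)/0.07447 + (1.730 − 1)/0.06708 = 25.79
NF = 10 log₁₀(25.79) = 14.11 dB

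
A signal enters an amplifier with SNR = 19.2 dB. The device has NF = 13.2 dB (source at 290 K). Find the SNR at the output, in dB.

By definition F = SNR_in/SNR_out, so in dB: SNR_out = SNR_in − NF
SNR_out = 19.2 − 13.2 = 6.0 dB

6.0 dB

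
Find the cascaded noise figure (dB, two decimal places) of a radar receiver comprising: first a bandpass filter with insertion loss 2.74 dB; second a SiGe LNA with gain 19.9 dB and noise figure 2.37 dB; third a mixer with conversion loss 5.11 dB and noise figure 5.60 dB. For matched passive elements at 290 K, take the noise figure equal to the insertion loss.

5.18 dB

Convert to linear (a loss of L dB is a gain of −L dB): F_i = 10^(NF_i/10), G_i = 10^(G_i,dB/10)
  Stage 1: F_1 = 10^(2.74/10) = 1.879, G_1 = 10^(−2.74/10) = 0.5321
  Stage 2: F_2 = 10^(2.37/10) = 1.726, G_2 = 10^(19.9/10) = 97.72
  Stage 3: F_3 = 10^(5.60/10) = 3.631, G_3 = 10^(−5.11/10) = 0.3083
Friis cascade:
  F = 1.879 + (1.726 − 1)/0.5321 + (3.631 − 1)/52.00 = 3.294
NF = 10 log₁₀(3.294) = 5.18 dB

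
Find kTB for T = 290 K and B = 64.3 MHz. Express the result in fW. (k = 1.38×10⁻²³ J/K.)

257 fW

P_n = kTB = 1.38×10⁻²³ × 290 × 6.43×10⁷ = 2.57×10⁻¹³ W = 257 fW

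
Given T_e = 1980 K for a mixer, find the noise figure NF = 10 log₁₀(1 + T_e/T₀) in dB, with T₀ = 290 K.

F = 1 + T_e/T₀ = 1 + 1980/290 = 7.82759
NF = 10 log₁₀(7.82759) = 8.94 dB

8.94 dB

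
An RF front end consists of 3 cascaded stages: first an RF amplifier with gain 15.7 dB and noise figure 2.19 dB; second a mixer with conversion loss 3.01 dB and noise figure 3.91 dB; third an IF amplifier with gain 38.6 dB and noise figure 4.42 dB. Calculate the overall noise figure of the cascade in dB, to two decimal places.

Convert to linear (a loss of L dB is a gain of −L dB): F_i = 10^(NF_i/10), G_i = 10^(G_i,dB/10)
  Stage 1: F_1 = 10^(2.19/10) = 1.656, G_1 = 10^(15.7/10) = 37.15
  Stage 2: F_2 = 10^(3.91/10) = 2.460, G_2 = 10^(−3.01/10) = 0.5000
  Stage 3: F_3 = 10^(4.42/10) = 2.767, G_3 = 10^(38.6/10) = 7244
Friis cascade:
  F = 1.656 + (2.460 − 1)/37.15 + (2.767 − 1)/18.58 = 1.790
NF = 10 log₁₀(1.790) = 2.53 dB

2.53 dB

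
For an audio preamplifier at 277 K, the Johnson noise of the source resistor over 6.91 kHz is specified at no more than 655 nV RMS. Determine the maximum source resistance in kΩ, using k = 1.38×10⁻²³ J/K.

4.06 kΩ

Johnson–Nyquist: V_n = √(4kTRB) ⇒ R = V_n² / (4kTB)
4kTB = 4 × 1.38×10⁻²³ × 277 × 6.91×10³ = 1.06×10⁻¹⁶
R = (6.55×10⁻⁷)² / 1.06×10⁻¹⁶ = 4.06×10³ Ω = 4.06 kΩ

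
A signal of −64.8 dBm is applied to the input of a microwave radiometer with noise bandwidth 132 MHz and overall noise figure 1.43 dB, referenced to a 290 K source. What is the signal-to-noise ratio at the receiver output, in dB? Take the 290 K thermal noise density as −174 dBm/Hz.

26.6 dB

Noise floor: N = −174 + 10 log₁₀(B) + NF
10 log₁₀(1.32×10⁸) = 81.21 dB
N = −174 + 81.21 + 1.43 = −91.36 dBm
SNR = P_sig − N = −64.8 − (−91.36) = 26.56 dB → 26.6 dB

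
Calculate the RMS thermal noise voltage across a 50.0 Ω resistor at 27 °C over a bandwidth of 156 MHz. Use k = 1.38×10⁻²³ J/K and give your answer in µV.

T = 27 °C + 273.15 = 300.15 K
V_n = √(4kTRB)
4kTRB = 4 × 1.38×10⁻²³ × 300.15 × 5.00×10¹ × 1.56×10⁸ = 1.29×10⁻¹⁰ V²
V_n = √(1.29×10⁻¹⁰) = 1.14×10⁻⁵ V = 11.4 µV

11.4 µV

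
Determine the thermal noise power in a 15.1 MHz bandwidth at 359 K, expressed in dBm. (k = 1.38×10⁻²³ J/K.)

P_n = kTB = 1.38×10⁻²³ × 359 × 1.51×10⁷ = 7.48×10⁻¹⁴ W
In dBm: 10 log₁₀(7.48×10⁻¹⁴ / 10⁻³) = −101.3 dBm

−101.3 dBm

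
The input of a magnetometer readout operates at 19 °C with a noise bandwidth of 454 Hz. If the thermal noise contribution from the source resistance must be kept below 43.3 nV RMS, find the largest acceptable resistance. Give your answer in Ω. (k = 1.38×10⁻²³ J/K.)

256 Ω

T = 19 °C + 273.15 = 292.15 K
Johnson–Nyquist: V_n = √(4kTRB) ⇒ R = V_n² / (4kTB)
4kTB = 4 × 1.38×10⁻²³ × 292.15 × 4.54×10² = 7.32×10⁻¹⁸
R = (4.33×10⁻⁸)² / 7.32×10⁻¹⁸ = 2.56×10² Ω = 256 Ω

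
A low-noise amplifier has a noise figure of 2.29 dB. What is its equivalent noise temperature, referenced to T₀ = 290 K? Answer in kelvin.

F = 10^(2.29/10) = 1.69434
T_e = (F − 1)·T₀ = (1.69434 − 1) × 290 = 201 K

201 K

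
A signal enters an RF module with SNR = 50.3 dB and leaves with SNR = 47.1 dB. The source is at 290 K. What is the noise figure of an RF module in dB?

NF (dB) = SNR_in(dB) − SNR_out(dB) when the source is at T₀
NF = 50.3 − 47.1 = 3.2 dB

3.2 dB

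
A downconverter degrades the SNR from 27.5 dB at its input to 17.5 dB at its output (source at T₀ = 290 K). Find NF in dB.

10.0 dB

NF (dB) = SNR_in(dB) − SNR_out(dB) when the source is at T₀
NF = 27.5 − 17.5 = 10.0 dB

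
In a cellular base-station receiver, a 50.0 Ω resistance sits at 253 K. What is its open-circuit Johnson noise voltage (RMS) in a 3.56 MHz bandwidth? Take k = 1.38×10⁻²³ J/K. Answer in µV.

V_n = √(4kTRB)
4kTRB = 4 × 1.38×10⁻²³ × 253 × 5.00×10¹ × 3.56×10⁶ = 2.49×10⁻¹² V²
V_n = √(2.49×10⁻¹²) = 1.58×10⁻⁶ V = 1.58 µV

1.58 µV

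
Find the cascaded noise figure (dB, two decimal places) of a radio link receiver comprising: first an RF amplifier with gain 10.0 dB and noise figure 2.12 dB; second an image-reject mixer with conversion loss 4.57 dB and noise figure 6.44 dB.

Convert to linear (a loss of L dB is a gain of −L dB): F_i = 10^(NF_i/10), G_i = 10^(G_i,dB/10)
  Stage 1: F_1 = 10^(2.12/10) = 1.629, G_1 = 10^(10.0/10) = 10.00
  Stage 2: F_2 = 10^(6.44/10) = 4.406, G_2 = 10^(−4.57/10) = 0.3491
Friis cascade:
  F = 1.629 + (4.406 − 1)/10.00 = 1.970
NF = 10 log₁₀(1.970) = 2.94 dB

2.94 dB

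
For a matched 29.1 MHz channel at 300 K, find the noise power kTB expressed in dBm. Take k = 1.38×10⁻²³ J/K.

−99.2 dBm

P_n = kTB = 1.38×10⁻²³ × 300 × 2.91×10⁷ = 1.20×10⁻¹³ W
In dBm: 10 log₁₀(1.20×10⁻¹³ / 10⁻³) = −99.2 dBm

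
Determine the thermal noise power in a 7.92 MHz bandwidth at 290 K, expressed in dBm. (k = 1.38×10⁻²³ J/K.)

−105.0 dBm

P_n = kTB = 1.38×10⁻²³ × 290 × 7.92×10⁶ = 3.17×10⁻¹⁴ W
In dBm: 10 log₁₀(3.17×10⁻¹⁴ / 10⁻³) = −105.0 dBm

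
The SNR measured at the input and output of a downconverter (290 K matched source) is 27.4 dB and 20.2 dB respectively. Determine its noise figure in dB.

NF (dB) = SNR_in(dB) − SNR_out(dB) when the source is at T₀
NF = 27.4 − 20.2 = 7.2 dB

7.2 dB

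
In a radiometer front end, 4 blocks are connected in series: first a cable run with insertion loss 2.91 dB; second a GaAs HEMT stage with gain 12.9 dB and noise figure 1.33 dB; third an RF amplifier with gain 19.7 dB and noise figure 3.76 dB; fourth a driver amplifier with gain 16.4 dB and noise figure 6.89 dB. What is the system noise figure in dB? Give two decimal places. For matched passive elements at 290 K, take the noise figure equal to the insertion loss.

Convert to linear (a loss of L dB is a gain of −L dB): F_i = 10^(NF_i/10), G_i = 10^(G_i,dB/10)
  Stage 1: F_1 = 10^(2.91/10) = 1.954, G_1 = 10^(−2.91/10) = 0.5117
  Stage 2: F_2 = 10^(1.33/10) = 1.358, G_2 = 10^(12.9/10) = 19.50
  Stage 3: F_3 = 10^(3.76/10) = 2.377, G_3 = 10^(19.7/10) = 93.33
  Stage 4: F_4 = 10^(6.89/10) = 4.887, G_4 = 10^(16.4/10) = 43.65
Friis cascade:
  F = 1.954 + (1.358 − 1)/0.5117 + (2.377 − 1)/9.977 + (4.887 − 1)/931.1 = 2.797
NF = 10 log₁₀(2.797) = 4.47 dB

4.47 dB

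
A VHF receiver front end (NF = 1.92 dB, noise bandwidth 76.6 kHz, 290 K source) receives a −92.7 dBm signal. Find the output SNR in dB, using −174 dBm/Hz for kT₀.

30.5 dB

Noise floor: N = −174 + 10 log₁₀(B) + NF
10 log₁₀(7.66×10⁴) = 48.84 dB
N = −174 + 48.84 + 1.92 = −123.24 dBm
SNR = P_sig − N = −92.7 − (−123.24) = 30.54 dB → 30.5 dB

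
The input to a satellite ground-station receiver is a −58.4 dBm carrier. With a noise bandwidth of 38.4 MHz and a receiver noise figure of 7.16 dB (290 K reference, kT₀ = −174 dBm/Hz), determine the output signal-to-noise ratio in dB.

32.6 dB

Noise floor: N = −174 + 10 log₁₀(B) + NF
10 log₁₀(3.84×10⁷) = 75.84 dB
N = −174 + 75.84 + 7.16 = −91.00 dBm
SNR = P_sig − N = −58.4 − (−91.00) = 32.60 dB → 32.6 dB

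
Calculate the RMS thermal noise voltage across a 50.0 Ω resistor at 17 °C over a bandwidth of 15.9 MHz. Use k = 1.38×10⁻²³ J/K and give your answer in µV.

T = 17 °C + 273.15 = 290.15 K
V_n = √(4kTRB)
4kTRB = 4 × 1.38×10⁻²³ × 290.15 × 5.00×10¹ × 1.59×10⁷ = 1.27×10⁻¹¹ V²
V_n = √(1.27×10⁻¹¹) = 3.57×10⁻⁶ V = 3.57 µV

3.57 µV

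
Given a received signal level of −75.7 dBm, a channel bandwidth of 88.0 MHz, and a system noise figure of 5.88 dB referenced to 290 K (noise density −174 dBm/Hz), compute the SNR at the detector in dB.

13.0 dB

Noise floor: N = −174 + 10 log₁₀(B) + NF
10 log₁₀(8.80×10⁷) = 79.44 dB
N = −174 + 79.44 + 5.88 = −88.68 dBm
SNR = P_sig − N = −75.7 − (−88.68) = 12.98 dB → 13.0 dB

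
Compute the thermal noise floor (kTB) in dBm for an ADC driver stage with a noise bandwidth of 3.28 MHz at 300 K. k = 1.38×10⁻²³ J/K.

−108.7 dBm

P_n = kTB = 1.38×10⁻²³ × 300 × 3.28×10⁶ = 1.36×10⁻¹⁴ W
In dBm: 10 log₁₀(1.36×10⁻¹⁴ / 10⁻³) = −108.7 dBm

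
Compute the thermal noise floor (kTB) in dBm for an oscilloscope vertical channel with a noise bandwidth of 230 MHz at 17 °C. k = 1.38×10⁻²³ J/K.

−90.4 dBm

T = 17 °C + 273.15 = 290.15 K
P_n = kTB = 1.38×10⁻²³ × 290.15 × 2.30×10⁸ = 9.21×10⁻¹³ W
In dBm: 10 log₁₀(9.21×10⁻¹³ / 10⁻³) = −90.4 dBm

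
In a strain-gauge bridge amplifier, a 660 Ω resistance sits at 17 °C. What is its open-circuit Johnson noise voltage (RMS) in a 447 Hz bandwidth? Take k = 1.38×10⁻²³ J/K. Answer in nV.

68.7 nV

T = 17 °C + 273.15 = 290.15 K
V_n = √(4kTRB)
4kTRB = 4 × 1.38×10⁻²³ × 290.15 × 6.60×10² × 4.47×10² = 4.73×10⁻¹⁵ V²
V_n = √(4.73×10⁻¹⁵) = 6.87×10⁻⁸ V = 68.7 nV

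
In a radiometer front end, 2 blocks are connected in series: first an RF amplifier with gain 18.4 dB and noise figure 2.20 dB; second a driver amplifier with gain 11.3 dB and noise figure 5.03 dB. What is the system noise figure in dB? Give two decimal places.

Convert to linear (a loss of L dB is a gain of −L dB): F_i = 10^(NF_i/10), G_i = 10^(G_i,dB/10)
  Stage 1: F_1 = 10^(2.20/10) = 1.660, G_1 = 10^(18.4/10) = 69.18
  Stage 2: F_2 = 10^(5.03/10) = 3.184, G_2 = 10^(11.3/10) = 13.49
Friis cascade:
  F = 1.660 + (3.184 − 1)/69.18 = 1.691
NF = 10 log₁₀(1.691) = 2.28 dB

2.28 dB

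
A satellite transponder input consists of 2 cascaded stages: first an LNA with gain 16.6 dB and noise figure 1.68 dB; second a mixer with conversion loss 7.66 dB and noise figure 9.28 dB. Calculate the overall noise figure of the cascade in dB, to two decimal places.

2.14 dB

Convert to linear (a loss of L dB is a gain of −L dB): F_i = 10^(NF_i/10), G_i = 10^(G_i,dB/10)
  Stage 1: F_1 = 10^(1.68/10) = 1.472, G_1 = 10^(16.6/10) = 45.71
  Stage 2: F_2 = 10^(9.28/10) = 8.472, G_2 = 10^(−7.66/10) = 0.1714
Friis cascade:
  F = 1.472 + (8.472 − 1)/45.71 = 1.636
NF = 10 log₁₀(1.636) = 2.14 dB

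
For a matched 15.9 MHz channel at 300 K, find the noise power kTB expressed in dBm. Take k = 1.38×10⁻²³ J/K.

−101.8 dBm

P_n = kTB = 1.38×10⁻²³ × 300 × 1.59×10⁷ = 6.58×10⁻¹⁴ W
In dBm: 10 log₁₀(6.58×10⁻¹⁴ / 10⁻³) = −101.8 dBm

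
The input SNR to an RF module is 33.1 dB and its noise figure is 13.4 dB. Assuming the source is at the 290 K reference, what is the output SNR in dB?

By definition F = SNR_in/SNR_out, so in dB: SNR_out = SNR_in − NF
SNR_out = 33.1 − 13.4 = 19.7 dB

19.7 dB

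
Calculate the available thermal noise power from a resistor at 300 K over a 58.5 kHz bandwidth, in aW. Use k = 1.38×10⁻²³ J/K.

242 aW

P_n = kTB = 1.38×10⁻²³ × 300 × 5.85×10⁴ = 2.42×10⁻¹⁶ W = 242 aW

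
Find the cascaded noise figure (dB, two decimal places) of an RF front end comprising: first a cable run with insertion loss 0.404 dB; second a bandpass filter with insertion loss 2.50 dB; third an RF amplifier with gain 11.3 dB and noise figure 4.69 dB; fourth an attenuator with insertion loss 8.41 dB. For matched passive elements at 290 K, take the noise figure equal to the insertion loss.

8.20 dB

Convert to linear (a loss of L dB is a gain of −L dB): F_i = 10^(NF_i/10), G_i = 10^(G_i,dB/10)
  Stage 1: F_1 = 10^(0.404/10) = 1.097, G_1 = 10^(−0.404/10) = 0.9112
  Stage 2: F_2 = 10^(2.50/10) = 1.778, G_2 = 10^(−2.50/10) = 0.5623
  Stage 3: F_3 = 10^(4.69/10) = 2.944, G_3 = 10^(11.3/10) = 13.49
  Stage 4: F_4 = 10^(8.41/10) = 6.934, G_4 = 10^(−8.41/10) = 0.1442
Friis cascade:
  F = 1.097 + (1.778 − 1)/0.9112 + (2.944 − 1)/0.5124 + (6.934 − 1)/6.912 = 6.605
NF = 10 log₁₀(6.605) = 8.20 dB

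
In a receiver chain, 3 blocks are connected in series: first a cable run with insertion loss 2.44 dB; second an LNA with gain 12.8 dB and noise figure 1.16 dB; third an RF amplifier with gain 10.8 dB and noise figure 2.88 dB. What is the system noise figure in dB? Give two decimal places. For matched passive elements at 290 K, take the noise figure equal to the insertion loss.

3.76 dB

Convert to linear (a loss of L dB is a gain of −L dB): F_i = 10^(NF_i/10), G_i = 10^(G_i,dB/10)
  Stage 1: F_1 = 10^(2.44/10) = 1.754, G_1 = 10^(−2.44/10) = 0.5702
  Stage 2: F_2 = 10^(1.16/10) = 1.306, G_2 = 10^(12.8/10) = 19.05
  Stage 3: F_3 = 10^(2.88/10) = 1.941, G_3 = 10^(10.8/10) = 12.02
Friis cascade:
  F = 1.754 + (1.306 − 1)/0.5702 + (1.941 − 1)/10.86 = 2.377
NF = 10 log₁₀(2.377) = 3.76 dB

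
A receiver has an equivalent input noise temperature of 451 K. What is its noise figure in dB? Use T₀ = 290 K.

F = 1 + T_e/T₀ = 1 + 451/290 = 2.55517
NF = 10 log₁₀(2.55517) = 4.07 dB

4.07 dB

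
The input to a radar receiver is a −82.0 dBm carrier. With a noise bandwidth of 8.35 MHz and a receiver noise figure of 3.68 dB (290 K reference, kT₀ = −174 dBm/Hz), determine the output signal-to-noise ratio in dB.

19.1 dB

Noise floor: N = −174 + 10 log₁₀(B) + NF
10 log₁₀(8.35×10⁶) = 69.22 dB
N = −174 + 69.22 + 3.68 = −101.10 dBm
SNR = P_sig − N = −82.0 − (−101.10) = 19.10 dB → 19.1 dB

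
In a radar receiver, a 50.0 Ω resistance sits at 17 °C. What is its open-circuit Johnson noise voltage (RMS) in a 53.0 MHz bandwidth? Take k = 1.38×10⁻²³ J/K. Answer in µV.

6.51 µV

T = 17 °C + 273.15 = 290.15 K
V_n = √(4kTRB)
4kTRB = 4 × 1.38×10⁻²³ × 290.15 × 5.00×10¹ × 5.30×10⁷ = 4.24×10⁻¹¹ V²
V_n = √(4.24×10⁻¹¹) = 6.51×10⁻⁶ V = 6.51 µV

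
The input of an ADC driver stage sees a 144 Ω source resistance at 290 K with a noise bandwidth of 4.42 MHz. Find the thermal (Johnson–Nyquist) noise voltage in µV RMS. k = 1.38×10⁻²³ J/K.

3.19 µV

V_n = √(4kTRB)
4kTRB = 4 × 1.38×10⁻²³ × 290 × 1.44×10² × 4.42×10⁶ = 1.02×10⁻¹¹ V²
V_n = √(1.02×10⁻¹¹) = 3.19×10⁻⁶ V = 3.19 µV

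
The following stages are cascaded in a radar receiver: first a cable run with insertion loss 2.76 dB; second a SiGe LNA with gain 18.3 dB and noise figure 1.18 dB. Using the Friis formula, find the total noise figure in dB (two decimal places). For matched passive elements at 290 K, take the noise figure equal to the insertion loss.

3.94 dB

Convert to linear (a loss of L dB is a gain of −L dB): F_i = 10^(NF_i/10), G_i = 10^(G_i,dB/10)
  Stage 1: F_1 = 10^(2.76/10) = 1.888, G_1 = 10^(−2.76/10) = 0.5297
  Stage 2: F_2 = 10^(1.18/10) = 1.312, G_2 = 10^(18.3/10) = 67.61
Friis cascade:
  F = 1.888 + (1.312 − 1)/0.5297 = 2.477
NF = 10 log₁₀(2.477) = 3.94 dB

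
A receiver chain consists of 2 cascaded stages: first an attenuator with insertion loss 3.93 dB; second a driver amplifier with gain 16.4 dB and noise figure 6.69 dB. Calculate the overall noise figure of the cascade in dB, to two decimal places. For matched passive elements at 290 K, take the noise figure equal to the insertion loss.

10.62 dB

Convert to linear (a loss of L dB is a gain of −L dB): F_i = 10^(NF_i/10), G_i = 10^(G_i,dB/10)
  Stage 1: F_1 = 10^(3.93/10) = 2.472, G_1 = 10^(−3.93/10) = 0.4046
  Stage 2: F_2 = 10^(6.69/10) = 4.667, G_2 = 10^(16.4/10) = 43.65
Friis cascade:
  F = 2.472 + (4.667 − 1)/0.4046 = 11.53
NF = 10 log₁₀(11.53) = 10.62 dB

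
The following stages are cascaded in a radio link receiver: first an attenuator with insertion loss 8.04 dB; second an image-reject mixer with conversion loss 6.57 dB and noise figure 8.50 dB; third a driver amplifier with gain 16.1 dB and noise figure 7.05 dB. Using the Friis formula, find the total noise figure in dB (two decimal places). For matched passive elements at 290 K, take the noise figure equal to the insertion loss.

22.11 dB

Convert to linear (a loss of L dB is a gain of −L dB): F_i = 10^(NF_i/10), G_i = 10^(G_i,dB/10)
  Stage 1: F_1 = 10^(8.04/10) = 6.368, G_1 = 10^(−8.04/10) = 0.1570
  Stage 2: F_2 = 10^(8.50/10) = 7.079, G_2 = 10^(−6.57/10) = 0.2203
  Stage 3: F_3 = 10^(7.05/10) = 5.070, G_3 = 10^(16.1/10) = 40.74
Friis cascade:
  F = 6.368 + (7.079 − 1)/0.1570 + (5.070 − 1)/0.03459 = 162.7
NF = 10 log₁₀(162.7) = 22.11 dB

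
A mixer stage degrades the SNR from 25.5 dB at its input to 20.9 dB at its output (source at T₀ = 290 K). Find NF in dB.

4.6 dB

NF (dB) = SNR_in(dB) − SNR_out(dB) when the source is at T₀
NF = 25.5 − 20.9 = 4.6 dB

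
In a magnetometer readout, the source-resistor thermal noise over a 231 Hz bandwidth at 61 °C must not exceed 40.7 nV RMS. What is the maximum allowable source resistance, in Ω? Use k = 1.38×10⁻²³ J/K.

389 Ω

T = 61 °C + 273.15 = 334.15 K
Johnson–Nyquist: V_n = √(4kTRB) ⇒ R = V_n² / (4kTB)
4kTB = 4 × 1.38×10⁻²³ × 334.15 × 2.31×10² = 4.26×10⁻¹⁸
R = (4.07×10⁻⁸)² / 4.26×10⁻¹⁸ = 3.89×10² Ω = 389 Ω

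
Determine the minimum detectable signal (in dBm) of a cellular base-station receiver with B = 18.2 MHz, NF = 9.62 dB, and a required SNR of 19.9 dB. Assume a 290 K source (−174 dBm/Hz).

Sensitivity = −174 + 10 log₁₀(B) + NF + SNR_min
= −174 + 72.6 + 9.62 + 19.9
= −71.88 dBm → −71.9 dBm

−71.9 dBm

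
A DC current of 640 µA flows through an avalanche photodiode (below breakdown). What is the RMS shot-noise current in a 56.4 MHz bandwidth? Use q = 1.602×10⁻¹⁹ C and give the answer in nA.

I_n = √(2qI·B)
2qI·B = 2 × 1.602×10⁻¹⁹ × 6.40×10⁻⁴ × 5.64×10⁷ = 1.16×10⁻¹⁴ A²
I_n = √(1.16×10⁻¹⁴) = 1.08×10⁻⁷ A = 108 nA

108 nA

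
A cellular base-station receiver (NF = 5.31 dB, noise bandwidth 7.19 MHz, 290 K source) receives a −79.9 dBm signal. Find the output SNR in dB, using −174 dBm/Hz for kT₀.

20.2 dB

Noise floor: N = −174 + 10 log₁₀(B) + NF
10 log₁₀(7.19×10⁶) = 68.57 dB
N = −174 + 68.57 + 5.31 = −100.12 dBm
SNR = P_sig − N = −79.9 − (−100.12) = 20.22 dB → 20.2 dB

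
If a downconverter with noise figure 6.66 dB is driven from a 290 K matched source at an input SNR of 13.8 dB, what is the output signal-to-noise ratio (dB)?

7.14 dB

By definition F = SNR_in/SNR_out, so in dB: SNR_out = SNR_in − NF
SNR_out = 13.8 − 6.66 = 7.14 dB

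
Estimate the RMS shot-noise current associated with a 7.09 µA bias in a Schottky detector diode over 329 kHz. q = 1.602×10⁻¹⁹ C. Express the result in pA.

865 pA

I_n = √(2qI·B)
2qI·B = 2 × 1.602×10⁻¹⁹ × 7.09×10⁻⁶ × 3.29×10⁵ = 7.47×10⁻¹⁹ A²
I_n = √(7.47×10⁻¹⁹) = 8.65×10⁻¹⁰ A = 865 pA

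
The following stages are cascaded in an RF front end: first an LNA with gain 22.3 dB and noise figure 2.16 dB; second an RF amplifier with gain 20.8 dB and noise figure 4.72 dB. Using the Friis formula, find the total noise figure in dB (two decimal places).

2.19 dB

Convert to linear (a loss of L dB is a gain of −L dB): F_i = 10^(NF_i/10), G_i = 10^(G_i,dB/10)
  Stage 1: F_1 = 10^(2.16/10) = 1.644, G_1 = 10^(22.3/10) = 169.8
  Stage 2: F_2 = 10^(4.72/10) = 2.965, G_2 = 10^(20.8/10) = 120.2
Friis cascade:
  F = 1.644 + (2.965 − 1)/169.8 = 1.656
NF = 10 log₁₀(1.656) = 2.19 dB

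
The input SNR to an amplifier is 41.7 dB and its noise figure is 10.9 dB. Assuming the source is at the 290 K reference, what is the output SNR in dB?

30.8 dB

By definition F = SNR_in/SNR_out, so in dB: SNR_out = SNR_in − NF
SNR_out = 41.7 − 10.9 = 30.8 dB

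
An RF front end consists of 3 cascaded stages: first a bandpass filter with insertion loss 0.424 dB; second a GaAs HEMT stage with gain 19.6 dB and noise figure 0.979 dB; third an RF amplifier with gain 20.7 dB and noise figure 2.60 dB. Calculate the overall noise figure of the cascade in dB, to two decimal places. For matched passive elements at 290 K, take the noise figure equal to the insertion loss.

Convert to linear (a loss of L dB is a gain of −L dB): F_i = 10^(NF_i/10), G_i = 10^(G_i,dB/10)
  Stage 1: F_1 = 10^(0.424/10) = 1.103, G_1 = 10^(−0.424/10) = 0.9070
  Stage 2: F_2 = 10^(0.979/10) = 1.253, G_2 = 10^(19.6/10) = 91.20
  Stage 3: F_3 = 10^(2.60/10) = 1.820, G_3 = 10^(20.7/10) = 117.5
Friis cascade:
  F = 1.103 + (1.253 − 1)/0.9070 + (1.820 − 1)/82.72 = 1.391
NF = 10 log₁₀(1.391) = 1.43 dB

1.43 dB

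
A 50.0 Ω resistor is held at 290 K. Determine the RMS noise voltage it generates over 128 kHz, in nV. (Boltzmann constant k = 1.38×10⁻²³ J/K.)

V_n = √(4kTRB)
4kTRB = 4 × 1.38×10⁻²³ × 290 × 5.00×10¹ × 1.28×10⁵ = 1.02×10⁻¹³ V²
V_n = √(1.02×10⁻¹³) = 3.20×10⁻⁷ V = 320 nV

320 nV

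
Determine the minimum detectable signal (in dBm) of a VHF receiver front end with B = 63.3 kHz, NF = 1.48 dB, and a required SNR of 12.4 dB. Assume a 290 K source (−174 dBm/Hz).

−112.1 dBm

Sensitivity = −174 + 10 log₁₀(B) + NF + SNR_min
= −174 + 48.01 + 1.48 + 12.4
= −112.11 dBm → −112.1 dBm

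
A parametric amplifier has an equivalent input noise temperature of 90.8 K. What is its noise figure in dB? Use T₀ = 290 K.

1.18 dB

F = 1 + T_e/T₀ = 1 + 90.8/290 = 1.3131
NF = 10 log₁₀(1.3131) = 1.18 dB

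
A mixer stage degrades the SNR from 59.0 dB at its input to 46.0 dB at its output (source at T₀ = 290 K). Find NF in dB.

NF (dB) = SNR_in(dB) − SNR_out(dB) when the source is at T₀
NF = 59.0 − 46.0 = 13.0 dB

13.0 dB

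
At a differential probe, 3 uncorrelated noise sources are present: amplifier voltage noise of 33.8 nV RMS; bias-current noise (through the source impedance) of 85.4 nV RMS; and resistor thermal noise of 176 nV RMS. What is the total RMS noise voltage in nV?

199 nV

Uncorrelated sources add in power (mean-square): V_tot = √(ΣV_i²)
V_tot = √[(3.38×10⁻⁸)² + (8.54×10⁻⁸)² + (1.76×10⁻⁷)²] = 1.99×10⁻⁷ V = 199 nV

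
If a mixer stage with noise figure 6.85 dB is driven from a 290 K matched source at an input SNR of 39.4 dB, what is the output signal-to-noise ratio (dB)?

By definition F = SNR_in/SNR_out, so in dB: SNR_out = SNR_in − NF
SNR_out = 39.4 − 6.85 = 32.55 dB

32.55 dB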